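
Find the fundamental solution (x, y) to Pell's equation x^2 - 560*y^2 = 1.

(x, y) = (71, 3)

First expand sqrt(560) as a continued fraction. With x_i = (sqrt(560) + m_i)/d_i and (m_0, d_0) = (0, 1): a_0 = floor(sqrt(560)) = 23, since 23^2 = 529 <= 560 < 576 = 24^2.
Iterate m_{i+1} = d_i*a_i - m_i, d_{i+1} = (560 - m_{i+1}^2)/d_i, a_{i+1} = floor((a_0 + m_{i+1})/d_{i+1}):
  m_1 = 1*23 - 0 = 23, d_1 = (560 - 23^2)/1 = 31/1 = 31, a_1 = floor((23 + 23)/31) = 1.
  m_2 = 31*1 - 23 = 8, d_2 = (560 - 8^2)/31 = 496/31 = 16, a_2 = floor((23 + 8)/16) = 1.
  m_3 = 16*1 - 8 = 8, d_3 = (560 - 8^2)/16 = 496/16 = 31, a_3 = floor((23 + 8)/31) = 1.
  m_4 = 31*1 - 8 = 23, d_4 = (560 - 23^2)/31 = 31/31 = 1, a_4 = floor((23 + 23)/1) = 46.
  m_5 = 1*46 - 23 = 23, d_5 = (560 - 23^2)/1 = 31/1 = 31: (m_5, d_5) = (m_1, d_1) = (23, 31), so from here the quotients repeat a_1, ..., a_4; the period length is 4.
So sqrt(560) = [23; (1, 1, 1, 46)] with period length k = 4.
k is even, so the fundamental solution of x^2 - 560y^2 = 1 is (p_{k-1}, q_{k-1}) = (p_3, q_3); compute convergents through index 3.
Convergents (p_i = a_i*p_{i-1} + p_{i-2}, q_i = a_i*q_{i-1} + q_{i-2} with p_{-2}=0, p_{-1}=1, q_{-2}=1, q_{-1}=0):
  i=0: a_0=23, p_0 = 23*1 + 0 = 23, q_0 = 23*0 + 1 = 1.
  i=1: a_1=1, p_1 = 1*23 + 1 = 24, q_1 = 1*1 + 0 = 1.
  i=2: a_2=1, p_2 = 1*24 + 23 = 47, q_2 = 1*1 + 1 = 2.
  i=3: a_3=1, p_3 = 1*47 + 24 = 71, q_3 = 1*2 + 1 = 3.
Check: 71^2 - 560*3^2 = 5041 - 5040 = 1, so (x, y) = (71, 3) solves the equation, and by the theorem it is the least positive solution.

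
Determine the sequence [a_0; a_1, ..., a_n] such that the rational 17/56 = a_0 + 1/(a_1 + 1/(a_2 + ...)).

[0; 3, 3, 2, 2]

Run the Euclidean algorithm on 17 and 56; the successive quotients are the partial quotients a_0, a_1, ... (each step inverts the fractional part left over by the previous one):
  17 = 0*56 + 17, so a_0 = 0.
  56 = 3*17 + 5, so a_1 = 3.
  17 = 3*5 + 2, so a_2 = 3.
  5 = 2*2 + 1, so a_3 = 2.
  2 = 2*1 + 0, so a_4 = 2.
The remainder reaches 0 after 5 divisions, so the expansion has 5 partial quotients, read off in order.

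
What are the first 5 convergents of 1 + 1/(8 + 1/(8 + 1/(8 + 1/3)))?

1/1, 9/8, 73/65, 593/528, 1852/1649

Using the convergent recurrence p_i = a_i*p_{i-1} + p_{i-2}, q_i = a_i*q_{i-1} + q_{i-2} with p_{-2}=0, p_{-1}=1, q_{-2}=1, q_{-1}=0:
  i=0: a_0=1, p_0 = 1*1 + 0 = 1, q_0 = 1*0 + 1 = 1.
  i=1: a_1=8, p_1 = 8*1 + 1 = 9, q_1 = 8*1 + 0 = 8.
  i=2: a_2=8, p_2 = 8*9 + 1 = 73, q_2 = 8*8 + 1 = 65.
  i=3: a_3=8, p_3 = 8*73 + 9 = 593, q_3 = 8*65 + 8 = 528.
  i=4: a_4=3, p_4 = 3*593 + 73 = 1852, q_4 = 3*528 + 65 = 1649.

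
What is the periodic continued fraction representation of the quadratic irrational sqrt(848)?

Write x_i = (sqrt(848) + m_i)/d_i with (m_0, d_0) = (0, 1). a_0 = floor(sqrt(848)) = 29, since 29^2 = 841 <= 848 < 900 = 30^2.
Iterate m_{i+1} = d_i*a_i - m_i, d_{i+1} = (848 - m_{i+1}^2)/d_i, a_{i+1} = floor((a_0 + m_{i+1})/d_{i+1}):
  m_1 = 1*29 - 0 = 29, d_1 = (848 - 29^2)/1 = 7/1 = 7, a_1 = floor((29 + 29)/7) = 8.
  m_2 = 7*8 - 29 = 27, d_2 = (848 - 27^2)/7 = 119/7 = 17, a_2 = floor((29 + 27)/17) = 3.
  m_3 = 17*3 - 27 = 24, d_3 = (848 - 24^2)/17 = 272/17 = 16, a_3 = floor((29 + 24)/16) = 3.
  m_4 = 16*3 - 24 = 24, d_4 = (848 - 24^2)/16 = 272/16 = 17, a_4 = floor((29 + 24)/17) = 3.
  m_5 = 17*3 - 24 = 27, d_5 = (848 - 27^2)/17 = 119/17 = 7, a_5 = floor((29 + 27)/7) = 8.
  m_6 = 7*8 - 27 = 29, d_6 = (848 - 29^2)/7 = 7/7 = 1, a_6 = floor((29 + 29)/1) = 58.
  m_7 = 1*58 - 29 = 29, d_7 = (848 - 29^2)/1 = 7/1 = 7: (m_7, d_7) = (m_1, d_1) = (29, 7), so from here the quotients repeat a_1, ..., a_6; the period length is 6.
Hence the expansion of sqrt(848) is a_0 = 29 followed by the repeating block 8, 3, 3, 3, 8, 58 (period 6).

[29; (8, 3, 3, 3, 8, 58)]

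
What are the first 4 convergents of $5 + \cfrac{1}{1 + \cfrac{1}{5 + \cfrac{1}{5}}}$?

Using the convergent recurrence p_i = a_i*p_{i-1} + p_{i-2}, q_i = a_i*q_{i-1} + q_{i-2} with p_{-2}=0, p_{-1}=1, q_{-2}=1, q_{-1}=0:
  i=0: a_0=5, p_0 = 5*1 + 0 = 5, q_0 = 5*0 + 1 = 1.
  i=1: a_1=1, p_1 = 1*5 + 1 = 6, q_1 = 1*1 + 0 = 1.
  i=2: a_2=5, p_2 = 5*6 + 5 = 35, q_2 = 5*1 + 1 = 6.
  i=3: a_3=5, p_3 = 5*35 + 6 = 181, q_3 = 5*6 + 1 = 31.

5/1, 6/1, 35/6, 181/31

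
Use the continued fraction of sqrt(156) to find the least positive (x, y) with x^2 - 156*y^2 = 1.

(x, y) = (25, 2)

First expand sqrt(156) as a continued fraction. With x_i = (sqrt(156) + m_i)/d_i and (m_0, d_0) = (0, 1): a_0 = floor(sqrt(156)) = 12, since 12^2 = 144 <= 156 < 169 = 13^2.
Iterate m_{i+1} = d_i*a_i - m_i, d_{i+1} = (156 - m_{i+1}^2)/d_i, a_{i+1} = floor((a_0 + m_{i+1})/d_{i+1}):
  m_1 = 1*12 - 0 = 12, d_1 = (156 - 12^2)/1 = 12/1 = 12, a_1 = floor((12 + 12)/12) = 2.
  m_2 = 12*2 - 12 = 12, d_2 = (156 - 12^2)/12 = 12/12 = 1, a_2 = floor((12 + 12)/1) = 24.
  m_3 = 1*24 - 12 = 12, d_3 = (156 - 12^2)/1 = 12/1 = 12: (m_3, d_3) = (m_1, d_1) = (12, 12), so from here the quotients repeat a_1, a_2; the period length is 2.
So sqrt(156) = [12; (2, 24)] with period length k = 2.
k is even, so the fundamental solution of x^2 - 156y^2 = 1 is (p_{k-1}, q_{k-1}) = (p_1, q_1); compute convergents through index 1.
Convergents (p_i = a_i*p_{i-1} + p_{i-2}, q_i = a_i*q_{i-1} + q_{i-2} with p_{-2}=0, p_{-1}=1, q_{-2}=1, q_{-1}=0):
  i=0: a_0=12, p_0 = 12*1 + 0 = 12, q_0 = 12*0 + 1 = 1.
  i=1: a_1=2, p_1 = 2*12 + 1 = 25, q_1 = 2*1 + 0 = 2.
Check: 25^2 - 156*2^2 = 625 - 624 = 1, so (x, y) = (25, 2) solves the equation, and by the theorem it is the least positive solution.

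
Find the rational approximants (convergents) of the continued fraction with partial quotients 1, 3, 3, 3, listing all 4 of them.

1/1, 4/3, 13/10, 43/33

Using the convergent recurrence p_i = a_i*p_{i-1} + p_{i-2}, q_i = a_i*q_{i-1} + q_{i-2} with p_{-2}=0, p_{-1}=1, q_{-2}=1, q_{-1}=0:
  i=0: a_0=1, p_0 = 1*1 + 0 = 1, q_0 = 1*0 + 1 = 1.
  i=1: a_1=3, p_1 = 3*1 + 1 = 4, q_1 = 3*1 + 0 = 3.
  i=2: a_2=3, p_2 = 3*4 + 1 = 13, q_2 = 3*3 + 1 = 10.
  i=3: a_3=3, p_3 = 3*13 + 4 = 43, q_3 = 3*10 + 3 = 33.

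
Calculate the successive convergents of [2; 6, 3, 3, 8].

2/1, 13/6, 41/19, 136/63, 1129/523

Using the convergent recurrence p_i = a_i*p_{i-1} + p_{i-2}, q_i = a_i*q_{i-1} + q_{i-2} with p_{-2}=0, p_{-1}=1, q_{-2}=1, q_{-1}=0:
  i=0: a_0=2, p_0 = 2*1 + 0 = 2, q_0 = 2*0 + 1 = 1.
  i=1: a_1=6, p_1 = 6*2 + 1 = 13, q_1 = 6*1 + 0 = 6.
  i=2: a_2=3, p_2 = 3*13 + 2 = 41, q_2 = 3*6 + 1 = 19.
  i=3: a_3=3, p_3 = 3*41 + 13 = 136, q_3 = 3*19 + 6 = 63.
  i=4: a_4=8, p_4 = 8*136 + 41 = 1129, q_4 = 8*63 + 19 = 523.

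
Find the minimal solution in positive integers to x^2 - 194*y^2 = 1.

First expand sqrt(194) as a continued fraction. With x_i = (sqrt(194) + m_i)/d_i and (m_0, d_0) = (0, 1): a_0 = floor(sqrt(194)) = 13, since 13^2 = 169 <= 194 < 196 = 14^2.
Iterate m_{i+1} = d_i*a_i - m_i, d_{i+1} = (194 - m_{i+1}^2)/d_i, a_{i+1} = floor((a_0 + m_{i+1})/d_{i+1}):
  m_1 = 1*13 - 0 = 13, d_1 = (194 - 13^2)/1 = 25/1 = 25, a_1 = floor((13 + 13)/25) = 1.
  m_2 = 25*1 - 13 = 12, d_2 = (194 - 12^2)/25 = 50/25 = 2, a_2 = floor((13 + 12)/2) = 12.
  m_3 = 2*12 - 12 = 12, d_3 = (194 - 12^2)/2 = 50/2 = 25, a_3 = floor((13 + 12)/25) = 1.
  m_4 = 25*1 - 12 = 13, d_4 = (194 - 13^2)/25 = 25/25 = 1, a_4 = floor((13 + 13)/1) = 26.
  m_5 = 1*26 - 13 = 13, d_5 = (194 - 13^2)/1 = 25/1 = 25: (m_5, d_5) = (m_1, d_1) = (13, 25), so from here the quotients repeat a_1, ..., a_4; the period length is 4.
So sqrt(194) = [13; (1, 12, 1, 26)] with period length k = 4.
k is even, so the fundamental solution of x^2 - 194y^2 = 1 is (p_{k-1}, q_{k-1}) = (p_3, q_3); compute convergents through index 3.
Convergents (p_i = a_i*p_{i-1} + p_{i-2}, q_i = a_i*q_{i-1} + q_{i-2} with p_{-2}=0, p_{-1}=1, q_{-2}=1, q_{-1}=0):
  i=0: a_0=13, p_0 = 13*1 + 0 = 13, q_0 = 13*0 + 1 = 1.
  i=1: a_1=1, p_1 = 1*13 + 1 = 14, q_1 = 1*1 + 0 = 1.
  i=2: a_2=12, p_2 = 12*14 + 13 = 181, q_2 = 12*1 + 1 = 13.
  i=3: a_3=1, p_3 = 1*181 + 14 = 195, q_3 = 1*13 + 1 = 14.
Check: 195^2 - 194*14^2 = 38025 - 38024 = 1, so (x, y) = (195, 14) solves the equation, and by the theorem it is the least positive solution.

(x, y) = (195, 14)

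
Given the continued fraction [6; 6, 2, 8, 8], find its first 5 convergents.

6/1, 37/6, 80/13, 677/110, 5496/893

Using the convergent recurrence p_i = a_i*p_{i-1} + p_{i-2}, q_i = a_i*q_{i-1} + q_{i-2} with p_{-2}=0, p_{-1}=1, q_{-2}=1, q_{-1}=0:
  i=0: a_0=6, p_0 = 6*1 + 0 = 6, q_0 = 6*0 + 1 = 1.
  i=1: a_1=6, p_1 = 6*6 + 1 = 37, q_1 = 6*1 + 0 = 6.
  i=2: a_2=2, p_2 = 2*37 + 6 = 80, q_2 = 2*6 + 1 = 13.
  i=3: a_3=8, p_3 = 8*80 + 37 = 677, q_3 = 8*13 + 6 = 110.
  i=4: a_4=8, p_4 = 8*677 + 80 = 5496, q_4 = 8*110 + 13 = 893.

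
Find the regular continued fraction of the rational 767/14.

[54; 1, 3, 1, 2]

Run the Euclidean algorithm on 767 and 14; the successive quotients are the partial quotients a_0, a_1, ... (each step inverts the fractional part left over by the previous one):
  767 = 54*14 + 11, so a_0 = 54.
  14 = 1*11 + 3, so a_1 = 1.
  11 = 3*3 + 2, so a_2 = 3.
  3 = 1*2 + 1, so a_3 = 1.
  2 = 2*1 + 0, so a_4 = 2.
The remainder reaches 0 after 5 divisions, so the expansion has 5 partial quotients, read off in order.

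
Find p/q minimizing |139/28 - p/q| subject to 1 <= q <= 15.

74/15

Expand x = 139/28 as a continued fraction with the Euclidean algorithm:
  139 = 4*28 + 27, so a_0 = 4.
  28 = 1*27 + 1, so a_1 = 1.
  27 = 27*1 + 0, so a_2 = 27.
so x = [4; 1, 27].
Convergents (p_i = a_i*p_{i-1} + p_{i-2}, q_i = a_i*q_{i-1} + q_{i-2} with p_{-2}=0, p_{-1}=1, q_{-2}=1, q_{-1}=0), until the denominator exceeds 15:
  i=0: a_0=4, p_0 = 4*1 + 0 = 4, q_0 = 4*0 + 1 = 1.
  i=1: a_1=1, p_1 = 1*4 + 1 = 5, q_1 = 1*1 + 0 = 1.
  i=2: a_2=27, p_2 = 27*5 + 4 = 139, q_2 = 27*1 + 1 = 28.
q_2 = 28 > 15, so the last convergent with denominator <= 15 is p_1/q_1 = 5/1.
The closest fraction with denominator <= 15 is either p_1/q_1 or the intermediate fraction (k*p_1 + p_0)/(k*q_1 + q_0) with the largest k >= 1 whose denominator stays <= 15; these approach x as k grows, and every other convergent or intermediate fraction in range is farther away.
Largest k: floor((15 - q_0)/q_1) = floor((15 - 1)/1) = 14.
That gives (14*5 + 4)/(14*1 + 1) = 74/15.
Compare the errors: |x - 5/1| = |139*1 - 5*28|/(28*1) = 1/28, and |x - 74/15| = |139*15 - 74*28|/(28*15) = 13/420.
Cross-multiplying, 13*28 = 364 < 420 = 1*420, so 13/420 is smaller: the intermediate fraction 74/15 is closer to x than 5/1.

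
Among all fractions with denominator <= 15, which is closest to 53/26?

Expand x = 53/26 as a continued fraction with the Euclidean algorithm:
  53 = 2*26 + 1, so a_0 = 2.
  26 = 26*1 + 0, so a_1 = 26.
so x = [2; 26].
Convergents (p_i = a_i*p_{i-1} + p_{i-2}, q_i = a_i*q_{i-1} + q_{i-2} with p_{-2}=0, p_{-1}=1, q_{-2}=1, q_{-1}=0), until the denominator exceeds 15:
  i=0: a_0=2, p_0 = 2*1 + 0 = 2, q_0 = 2*0 + 1 = 1.
  i=1: a_1=26, p_1 = 26*2 + 1 = 53, q_1 = 26*1 + 0 = 26.
q_1 = 26 > 15, so the last convergent with denominator <= 15 is p_0/q_0 = 2/1.
The closest fraction with denominator <= 15 is either p_0/q_0 or the intermediate fraction (k*p_0 + p_{-1})/(k*q_0 + q_{-1}) with the largest k >= 1 whose denominator stays <= 15; these approach x as k grows, and every other convergent or intermediate fraction in range is farther away.
Largest k: floor((15 - q_{-1})/q_0) = floor((15 - 0)/1) = 15 (using the seeds p_{-1} = 1, q_{-1} = 0).
That gives (15*2 + 1)/(15*1 + 0) = 31/15.
Compare the errors: |x - 2/1| = |53*1 - 2*26|/(26*1) = 1/26, and |x - 31/15| = |53*15 - 31*26|/(26*15) = 11/390.
Cross-multiplying, 11*26 = 286 < 390 = 1*390, so 11/390 is smaller: the intermediate fraction 31/15 is closer to x than 2/1.

31/15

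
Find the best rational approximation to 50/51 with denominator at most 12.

1/1

Expand x = 50/51 as a continued fraction with the Euclidean algorithm:
  50 = 0*51 + 50, so a_0 = 0.
  51 = 1*50 + 1, so a_1 = 1.
  50 = 50*1 + 0, so a_2 = 50.
so x = [0; 1, 50].
Convergents (p_i = a_i*p_{i-1} + p_{i-2}, q_i = a_i*q_{i-1} + q_{i-2} with p_{-2}=0, p_{-1}=1, q_{-2}=1, q_{-1}=0), until the denominator exceeds 12:
  i=0: a_0=0, p_0 = 0*1 + 0 = 0, q_0 = 0*0 + 1 = 1.
  i=1: a_1=1, p_1 = 1*0 + 1 = 1, q_1 = 1*1 + 0 = 1.
  i=2: a_2=50, p_2 = 50*1 + 0 = 50, q_2 = 50*1 + 1 = 51.
q_2 = 51 > 12, so the last convergent with denominator <= 12 is p_1/q_1 = 1/1.
The closest fraction with denominator <= 12 is either p_1/q_1 or the intermediate fraction (k*p_1 + p_0)/(k*q_1 + q_0) with the largest k >= 1 whose denominator stays <= 12; these approach x as k grows, and every other convergent or intermediate fraction in range is farther away.
Largest k: floor((12 - q_0)/q_1) = floor((12 - 1)/1) = 11.
That gives (11*1 + 0)/(11*1 + 1) = 11/12.
Compare the errors: |x - 1/1| = |50*1 - 1*51|/(51*1) = 1/51, and |x - 11/12| = |50*12 - 11*51|/(51*12) = 39/612.
Cross-multiplying, 1*612 = 612 < 1989 = 39*51, so 1/51 is smaller: the convergent 1/1 is closer to x than 11/12.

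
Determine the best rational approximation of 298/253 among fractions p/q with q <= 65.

Expand x = 298/253 as a continued fraction with the Euclidean algorithm:
  298 = 1*253 + 45, so a_0 = 1.
  253 = 5*45 + 28, so a_1 = 5.
  45 = 1*28 + 17, so a_2 = 1.
  28 = 1*17 + 11, so a_3 = 1.
  17 = 1*11 + 6, so a_4 = 1.
  11 = 1*6 + 5, so a_5 = 1.
  6 = 1*5 + 1, so a_6 = 1.
  5 = 5*1 + 0, so a_7 = 5.
so x = [1; 5, 1, 1, 1, 1, 1, 5].
Convergents (p_i = a_i*p_{i-1} + p_{i-2}, q_i = a_i*q_{i-1} + q_{i-2} with p_{-2}=0, p_{-1}=1, q_{-2}=1, q_{-1}=0), until the denominator exceeds 65:
  i=0: a_0=1, p_0 = 1*1 + 0 = 1, q_0 = 1*0 + 1 = 1.
  i=1: a_1=5, p_1 = 5*1 + 1 = 6, q_1 = 5*1 + 0 = 5.
  i=2: a_2=1, p_2 = 1*6 + 1 = 7, q_2 = 1*5 + 1 = 6.
  i=3: a_3=1, p_3 = 1*7 + 6 = 13, q_3 = 1*6 + 5 = 11.
  i=4: a_4=1, p_4 = 1*13 + 7 = 20, q_4 = 1*11 + 6 = 17.
  i=5: a_5=1, p_5 = 1*20 + 13 = 33, q_5 = 1*17 + 11 = 28.
  i=6: a_6=1, p_6 = 1*33 + 20 = 53, q_6 = 1*28 + 17 = 45.
  i=7: a_7=5, p_7 = 5*53 + 33 = 298, q_7 = 5*45 + 28 = 253.
q_7 = 253 > 65, so the last convergent with denominator <= 65 is p_6/q_6 = 53/45.
The closest fraction with denominator <= 65 is either p_6/q_6 or the intermediate fraction (k*p_6 + p_5)/(k*q_6 + q_5) with the largest k >= 1 whose denominator stays <= 65; these approach x as k grows, and every other convergent or intermediate fraction in range is farther away.
Largest k: floor((65 - q_5)/q_6) = floor((65 - 28)/45) = 0.
Since k = 0, no intermediate fraction beyond p_6/q_6 has denominator <= 65, so the convergent 53/45 is the closest (its error is |298*45 - 53*253|/(253*45) = 1/11385).

53/45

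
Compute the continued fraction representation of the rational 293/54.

Run the Euclidean algorithm on 293 and 54; the successive quotients are the partial quotients a_0, a_1, ... (each step inverts the fractional part left over by the previous one):
  293 = 5*54 + 23, so a_0 = 5.
  54 = 2*23 + 8, so a_1 = 2.
  23 = 2*8 + 7, so a_2 = 2.
  8 = 1*7 + 1, so a_3 = 1.
  7 = 7*1 + 0, so a_4 = 7.
The remainder reaches 0 after 5 divisions, so the expansion has 5 partial quotients, read off in order.

[5; 2, 2, 1, 7]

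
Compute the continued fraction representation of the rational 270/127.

Run the Euclidean algorithm on 270 and 127; the successive quotients are the partial quotients a_0, a_1, ... (each step inverts the fractional part left over by the previous one):
  270 = 2*127 + 16, so a_0 = 2.
  127 = 7*16 + 15, so a_1 = 7.
  16 = 1*15 + 1, so a_2 = 1.
  15 = 15*1 + 0, so a_3 = 15.
The remainder reaches 0 after 4 divisions, so the expansion has 4 partial quotients, read off in order.

[2; 7, 1, 15]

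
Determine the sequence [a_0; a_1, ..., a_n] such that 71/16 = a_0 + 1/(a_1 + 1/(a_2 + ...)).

[4; 2, 3, 2]

Run the Euclidean algorithm on 71 and 16; the successive quotients are the partial quotients a_0, a_1, ... (each step inverts the fractional part left over by the previous one):
  71 = 4*16 + 7, so a_0 = 4.
  16 = 2*7 + 2, so a_1 = 2.
  7 = 3*2 + 1, so a_2 = 3.
  2 = 2*1 + 0, so a_3 = 2.
The remainder reaches 0 after 4 divisions, so the expansion has 4 partial quotients, read off in order.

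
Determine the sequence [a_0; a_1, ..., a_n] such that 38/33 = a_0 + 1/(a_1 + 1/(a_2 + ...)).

Run the Euclidean algorithm on 38 and 33; the successive quotients are the partial quotients a_0, a_1, ... (each step inverts the fractional part left over by the previous one):
  38 = 1*33 + 5, so a_0 = 1.
  33 = 6*5 + 3, so a_1 = 6.
  5 = 1*3 + 2, so a_2 = 1.
  3 = 1*2 + 1, so a_3 = 1.
  2 = 2*1 + 0, so a_4 = 2.
The remainder reaches 0 after 5 divisions, so the expansion has 5 partial quotients, read off in order.

[1; 6, 1, 1, 2]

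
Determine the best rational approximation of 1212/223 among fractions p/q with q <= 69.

125/23

Expand x = 1212/223 as a continued fraction with the Euclidean algorithm:
  1212 = 5*223 + 97, so a_0 = 5.
  223 = 2*97 + 29, so a_1 = 2.
  97 = 3*29 + 10, so a_2 = 3.
  29 = 2*10 + 9, so a_3 = 2.
  10 = 1*9 + 1, so a_4 = 1.
  9 = 9*1 + 0, so a_5 = 9.
so x = [5; 2, 3, 2, 1, 9].
Convergents (p_i = a_i*p_{i-1} + p_{i-2}, q_i = a_i*q_{i-1} + q_{i-2} with p_{-2}=0, p_{-1}=1, q_{-2}=1, q_{-1}=0), until the denominator exceeds 69:
  i=0: a_0=5, p_0 = 5*1 + 0 = 5, q_0 = 5*0 + 1 = 1.
  i=1: a_1=2, p_1 = 2*5 + 1 = 11, q_1 = 2*1 + 0 = 2.
  i=2: a_2=3, p_2 = 3*11 + 5 = 38, q_2 = 3*2 + 1 = 7.
  i=3: a_3=2, p_3 = 2*38 + 11 = 87, q_3 = 2*7 + 2 = 16.
  i=4: a_4=1, p_4 = 1*87 + 38 = 125, q_4 = 1*16 + 7 = 23.
  i=5: a_5=9, p_5 = 9*125 + 87 = 1212, q_5 = 9*23 + 16 = 223.
q_5 = 223 > 69, so the last convergent with denominator <= 69 is p_4/q_4 = 125/23.
The closest fraction with denominator <= 69 is either p_4/q_4 or the intermediate fraction (k*p_4 + p_3)/(k*q_4 + q_3) with the largest k >= 1 whose denominator stays <= 69; these approach x as k grows, and every other convergent or intermediate fraction in range is farther away.
Largest k: floor((69 - q_3)/q_4) = floor((69 - 16)/23) = 2.
That gives (2*125 + 87)/(2*23 + 16) = 337/62.
Compare the errors: |x - 125/23| = |1212*23 - 125*223|/(223*23) = 1/5129, and |x - 337/62| = |1212*62 - 337*223|/(223*62) = 7/13826.
Cross-multiplying, 1*13826 = 13826 < 35903 = 7*5129, so 1/5129 is smaller: the convergent 125/23 is closer to x than 337/62.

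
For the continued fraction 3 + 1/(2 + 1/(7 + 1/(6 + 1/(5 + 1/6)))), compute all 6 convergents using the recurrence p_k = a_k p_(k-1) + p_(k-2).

Using the convergent recurrence p_i = a_i*p_{i-1} + p_{i-2}, q_i = a_i*q_{i-1} + q_{i-2} with p_{-2}=0, p_{-1}=1, q_{-2}=1, q_{-1}=0:
  i=0: a_0=3, p_0 = 3*1 + 0 = 3, q_0 = 3*0 + 1 = 1.
  i=1: a_1=2, p_1 = 2*3 + 1 = 7, q_1 = 2*1 + 0 = 2.
  i=2: a_2=7, p_2 = 7*7 + 3 = 52, q_2 = 7*2 + 1 = 15.
  i=3: a_3=6, p_3 = 6*52 + 7 = 319, q_3 = 6*15 + 2 = 92.
  i=4: a_4=5, p_4 = 5*319 + 52 = 1647, q_4 = 5*92 + 15 = 475.
  i=5: a_5=6, p_5 = 6*1647 + 319 = 10201, q_5 = 6*475 + 92 = 2942.

3/1, 7/2, 52/15, 319/92, 1647/475, 10201/2942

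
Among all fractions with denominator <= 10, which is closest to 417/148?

Expand x = 417/148 as a continued fraction with the Euclidean algorithm:
  417 = 2*148 + 121, so a_0 = 2.
  148 = 1*121 + 27, so a_1 = 1.
  121 = 4*27 + 13, so a_2 = 4.
  27 = 2*13 + 1, so a_3 = 2.
  13 = 13*1 + 0, so a_4 = 13.
so x = [2; 1, 4, 2, 13].
Convergents (p_i = a_i*p_{i-1} + p_{i-2}, q_i = a_i*q_{i-1} + q_{i-2} with p_{-2}=0, p_{-1}=1, q_{-2}=1, q_{-1}=0), until the denominator exceeds 10:
  i=0: a_0=2, p_0 = 2*1 + 0 = 2, q_0 = 2*0 + 1 = 1.
  i=1: a_1=1, p_1 = 1*2 + 1 = 3, q_1 = 1*1 + 0 = 1.
  i=2: a_2=4, p_2 = 4*3 + 2 = 14, q_2 = 4*1 + 1 = 5.
  i=3: a_3=2, p_3 = 2*14 + 3 = 31, q_3 = 2*5 + 1 = 11.
q_3 = 11 > 10, so the last convergent with denominator <= 10 is p_2/q_2 = 14/5.
The closest fraction with denominator <= 10 is either p_2/q_2 or the intermediate fraction (k*p_2 + p_1)/(k*q_2 + q_1) with the largest k >= 1 whose denominator stays <= 10; these approach x as k grows, and every other convergent or intermediate fraction in range is farther away.
Largest k: floor((10 - q_1)/q_2) = floor((10 - 1)/5) = 1.
That gives (1*14 + 3)/(1*5 + 1) = 17/6.
Compare the errors: |x - 14/5| = |417*5 - 14*148|/(148*5) = 13/740, and |x - 17/6| = |417*6 - 17*148|/(148*6) = 14/888.
Cross-multiplying, 14*740 = 10360 < 11544 = 13*888, so 14/888 is smaller: the intermediate fraction 17/6 is closer to x than 14/5.

17/6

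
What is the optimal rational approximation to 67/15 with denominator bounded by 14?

58/13

Expand x = 67/15 as a continued fraction with the Euclidean algorithm:
  67 = 4*15 + 7, so a_0 = 4.
  15 = 2*7 + 1, so a_1 = 2.
  7 = 7*1 + 0, so a_2 = 7.
so x = [4; 2, 7].
Convergents (p_i = a_i*p_{i-1} + p_{i-2}, q_i = a_i*q_{i-1} + q_{i-2} with p_{-2}=0, p_{-1}=1, q_{-2}=1, q_{-1}=0), until the denominator exceeds 14:
  i=0: a_0=4, p_0 = 4*1 + 0 = 4, q_0 = 4*0 + 1 = 1.
  i=1: a_1=2, p_1 = 2*4 + 1 = 9, q_1 = 2*1 + 0 = 2.
  i=2: a_2=7, p_2 = 7*9 + 4 = 67, q_2 = 7*2 + 1 = 15.
q_2 = 15 > 14, so the last convergent with denominator <= 14 is p_1/q_1 = 9/2.
The closest fraction with denominator <= 14 is either p_1/q_1 or the intermediate fraction (k*p_1 + p_0)/(k*q_1 + q_0) with the largest k >= 1 whose denominator stays <= 14; these approach x as k grows, and every other convergent or intermediate fraction in range is farther away.
Largest k: floor((14 - q_0)/q_1) = floor((14 - 1)/2) = 6.
That gives (6*9 + 4)/(6*2 + 1) = 58/13.
Compare the errors: |x - 9/2| = |67*2 - 9*15|/(15*2) = 1/30, and |x - 58/13| = |67*13 - 58*15|/(15*13) = 1/195.
Cross-multiplying, 1*30 = 30 < 195 = 1*195, so 1/195 is smaller: the intermediate fraction 58/13 is closer to x than 9/2.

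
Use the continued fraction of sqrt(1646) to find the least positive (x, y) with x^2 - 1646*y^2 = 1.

(x, y) = (80655, 1988)

First expand sqrt(1646) as a continued fraction. With x_i = (sqrt(1646) + m_i)/d_i and (m_0, d_0) = (0, 1): a_0 = floor(sqrt(1646)) = 40, since 40^2 = 1600 <= 1646 < 1681 = 41^2.
Iterate m_{i+1} = d_i*a_i - m_i, d_{i+1} = (1646 - m_{i+1}^2)/d_i, a_{i+1} = floor((a_0 + m_{i+1})/d_{i+1}):
  m_1 = 1*40 - 0 = 40, d_1 = (1646 - 40^2)/1 = 46/1 = 46, a_1 = floor((40 + 40)/46) = 1.
  m_2 = 46*1 - 40 = 6, d_2 = (1646 - 6^2)/46 = 1610/46 = 35, a_2 = floor((40 + 6)/35) = 1.
  m_3 = 35*1 - 6 = 29, d_3 = (1646 - 29^2)/35 = 805/35 = 23, a_3 = floor((40 + 29)/23) = 3.
  m_4 = 23*3 - 29 = 40, d_4 = (1646 - 40^2)/23 = 46/23 = 2, a_4 = floor((40 + 40)/2) = 40.
  m_5 = 2*40 - 40 = 40, d_5 = (1646 - 40^2)/2 = 46/2 = 23, a_5 = floor((40 + 40)/23) = 3.
  m_6 = 23*3 - 40 = 29, d_6 = (1646 - 29^2)/23 = 805/23 = 35, a_6 = floor((40 + 29)/35) = 1.
  m_7 = 35*1 - 29 = 6, d_7 = (1646 - 6^2)/35 = 1610/35 = 46, a_7 = floor((40 + 6)/46) = 1.
  m_8 = 46*1 - 6 = 40, d_8 = (1646 - 40^2)/46 = 46/46 = 1, a_8 = floor((40 + 40)/1) = 80.
  m_9 = 1*80 - 40 = 40, d_9 = (1646 - 40^2)/1 = 46/1 = 46: (m_9, d_9) = (m_1, d_1) = (40, 46), so from here the quotients repeat a_1, ..., a_8; the period length is 8.
So sqrt(1646) = [40; (1, 1, 3, 40, 3, 1, 1, 80)] with period length k = 8.
k is even, so the fundamental solution of x^2 - 1646y^2 = 1 is (p_{k-1}, q_{k-1}) = (p_7, q_7); compute convergents through index 7.
Convergents (p_i = a_i*p_{i-1} + p_{i-2}, q_i = a_i*q_{i-1} + q_{i-2} with p_{-2}=0, p_{-1}=1, q_{-2}=1, q_{-1}=0):
  i=0: a_0=40, p_0 = 40*1 + 0 = 40, q_0 = 40*0 + 1 = 1.
  i=1: a_1=1, p_1 = 1*40 + 1 = 41, q_1 = 1*1 + 0 = 1.
  i=2: a_2=1, p_2 = 1*41 + 40 = 81, q_2 = 1*1 + 1 = 2.
  i=3: a_3=3, p_3 = 3*81 + 41 = 284, q_3 = 3*2 + 1 = 7.
  i=4: a_4=40, p_4 = 40*284 + 81 = 11441, q_4 = 40*7 + 2 = 282.
  i=5: a_5=3, p_5 = 3*11441 + 284 = 34607, q_5 = 3*282 + 7 = 853.
  i=6: a_6=1, p_6 = 1*34607 + 11441 = 46048, q_6 = 1*853 + 282 = 1135.
  i=7: a_7=1, p_7 = 1*46048 + 34607 = 80655, q_7 = 1*1135 + 853 = 1988.
Check: 80655^2 - 1646*1988^2 = 6505229025 - 6505229024 = 1, so (x, y) = (80655, 1988) solves the equation, and by the theorem it is the least positive solution.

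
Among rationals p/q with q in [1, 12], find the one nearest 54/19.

Expand x = 54/19 as a continued fraction with the Euclidean algorithm:
  54 = 2*19 + 16, so a_0 = 2.
  19 = 1*16 + 3, so a_1 = 1.
  16 = 5*3 + 1, so a_2 = 5.
  3 = 3*1 + 0, so a_3 = 3.
so x = [2; 1, 5, 3].
Convergents (p_i = a_i*p_{i-1} + p_{i-2}, q_i = a_i*q_{i-1} + q_{i-2} with p_{-2}=0, p_{-1}=1, q_{-2}=1, q_{-1}=0), until the denominator exceeds 12:
  i=0: a_0=2, p_0 = 2*1 + 0 = 2, q_0 = 2*0 + 1 = 1.
  i=1: a_1=1, p_1 = 1*2 + 1 = 3, q_1 = 1*1 + 0 = 1.
  i=2: a_2=5, p_2 = 5*3 + 2 = 17, q_2 = 5*1 + 1 = 6.
  i=3: a_3=3, p_3 = 3*17 + 3 = 54, q_3 = 3*6 + 1 = 19.
q_3 = 19 > 12, so the last convergent with denominator <= 12 is p_2/q_2 = 17/6.
The closest fraction with denominator <= 12 is either p_2/q_2 or the intermediate fraction (k*p_2 + p_1)/(k*q_2 + q_1) with the largest k >= 1 whose denominator stays <= 12; these approach x as k grows, and every other convergent or intermediate fraction in range is farther away.
Largest k: floor((12 - q_1)/q_2) = floor((12 - 1)/6) = 1.
That gives (1*17 + 3)/(1*6 + 1) = 20/7.
Compare the errors: |x - 17/6| = |54*6 - 17*19|/(19*6) = 1/114, and |x - 20/7| = |54*7 - 20*19|/(19*7) = 2/133.
Cross-multiplying, 1*133 = 133 < 228 = 2*114, so 1/114 is smaller: the convergent 17/6 is closer to x than 20/7.

17/6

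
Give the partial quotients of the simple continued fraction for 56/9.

[6; 4, 2]

Run the Euclidean algorithm on 56 and 9; the successive quotients are the partial quotients a_0, a_1, ... (each step inverts the fractional part left over by the previous one):
  56 = 6*9 + 2, so a_0 = 6.
  9 = 4*2 + 1, so a_1 = 4.
  2 = 2*1 + 0, so a_2 = 2.
The remainder reaches 0 after 3 divisions, so the expansion has 3 partial quotients, read off in order.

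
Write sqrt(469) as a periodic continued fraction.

Write x_i = (sqrt(469) + m_i)/d_i with (m_0, d_0) = (0, 1). a_0 = floor(sqrt(469)) = 21, since 21^2 = 441 <= 469 < 484 = 22^2.
Iterate m_{i+1} = d_i*a_i - m_i, d_{i+1} = (469 - m_{i+1}^2)/d_i, a_{i+1} = floor((a_0 + m_{i+1})/d_{i+1}):
  m_1 = 1*21 - 0 = 21, d_1 = (469 - 21^2)/1 = 28/1 = 28, a_1 = floor((21 + 21)/28) = 1.
  m_2 = 28*1 - 21 = 7, d_2 = (469 - 7^2)/28 = 420/28 = 15, a_2 = floor((21 + 7)/15) = 1.
  m_3 = 15*1 - 7 = 8, d_3 = (469 - 8^2)/15 = 405/15 = 27, a_3 = floor((21 + 8)/27) = 1.
  m_4 = 27*1 - 8 = 19, d_4 = (469 - 19^2)/27 = 108/27 = 4, a_4 = floor((21 + 19)/4) = 10.
  m_5 = 4*10 - 19 = 21, d_5 = (469 - 21^2)/4 = 28/4 = 7, a_5 = floor((21 + 21)/7) = 6.
  m_6 = 7*6 - 21 = 21, d_6 = (469 - 21^2)/7 = 28/7 = 4, a_6 = floor((21 + 21)/4) = 10.
  m_7 = 4*10 - 21 = 19, d_7 = (469 - 19^2)/4 = 108/4 = 27, a_7 = floor((21 + 19)/27) = 1.
  m_8 = 27*1 - 19 = 8, d_8 = (469 - 8^2)/27 = 405/27 = 15, a_8 = floor((21 + 8)/15) = 1.
  m_9 = 15*1 - 8 = 7, d_9 = (469 - 7^2)/15 = 420/15 = 28, a_9 = floor((21 + 7)/28) = 1.
  m_10 = 28*1 - 7 = 21, d_10 = (469 - 21^2)/28 = 28/28 = 1, a_10 = floor((21 + 21)/1) = 42.
  m_11 = 1*42 - 21 = 21, d_11 = (469 - 21^2)/1 = 28/1 = 28: (m_11, d_11) = (m_1, d_1) = (21, 28), so from here the quotients repeat a_1, ..., a_10; the period length is 10.
Hence the expansion of sqrt(469) is a_0 = 21 followed by the repeating block 1, 1, 1, 10, 6, 10, 1, 1, 1, 42 (period 10).

[21; (1, 1, 1, 10, 6, 10, 1, 1, 1, 42)]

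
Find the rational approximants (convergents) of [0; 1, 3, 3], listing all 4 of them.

Using the convergent recurrence p_i = a_i*p_{i-1} + p_{i-2}, q_i = a_i*q_{i-1} + q_{i-2} with p_{-2}=0, p_{-1}=1, q_{-2}=1, q_{-1}=0:
  i=0: a_0=0, p_0 = 0*1 + 0 = 0, q_0 = 0*0 + 1 = 1.
  i=1: a_1=1, p_1 = 1*0 + 1 = 1, q_1 = 1*1 + 0 = 1.
  i=2: a_2=3, p_2 = 3*1 + 0 = 3, q_2 = 3*1 + 1 = 4.
  i=3: a_3=3, p_3 = 3*3 + 1 = 10, q_3 = 3*4 + 1 = 13.

0/1, 1/1, 3/4, 10/13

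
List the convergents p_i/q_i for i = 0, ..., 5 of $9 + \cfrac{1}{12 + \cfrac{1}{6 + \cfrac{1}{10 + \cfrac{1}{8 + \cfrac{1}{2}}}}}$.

Using the convergent recurrence p_i = a_i*p_{i-1} + p_{i-2}, q_i = a_i*q_{i-1} + q_{i-2} with p_{-2}=0, p_{-1}=1, q_{-2}=1, q_{-1}=0:
  i=0: a_0=9, p_0 = 9*1 + 0 = 9, q_0 = 9*0 + 1 = 1.
  i=1: a_1=12, p_1 = 12*9 + 1 = 109, q_1 = 12*1 + 0 = 12.
  i=2: a_2=6, p_2 = 6*109 + 9 = 663, q_2 = 6*12 + 1 = 73.
  i=3: a_3=10, p_3 = 10*663 + 109 = 6739, q_3 = 10*73 + 12 = 742.
  i=4: a_4=8, p_4 = 8*6739 + 663 = 54575, q_4 = 8*742 + 73 = 6009.
  i=5: a_5=2, p_5 = 2*54575 + 6739 = 115889, q_5 = 2*6009 + 742 = 12760.

9/1, 109/12, 663/73, 6739/742, 54575/6009, 115889/12760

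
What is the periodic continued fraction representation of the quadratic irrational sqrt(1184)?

Write x_i = (sqrt(1184) + m_i)/d_i with (m_0, d_0) = (0, 1). a_0 = floor(sqrt(1184)) = 34, since 34^2 = 1156 <= 1184 < 1225 = 35^2.
Iterate m_{i+1} = d_i*a_i - m_i, d_{i+1} = (1184 - m_{i+1}^2)/d_i, a_{i+1} = floor((a_0 + m_{i+1})/d_{i+1}):
  m_1 = 1*34 - 0 = 34, d_1 = (1184 - 34^2)/1 = 28/1 = 28, a_1 = floor((34 + 34)/28) = 2.
  m_2 = 28*2 - 34 = 22, d_2 = (1184 - 22^2)/28 = 700/28 = 25, a_2 = floor((34 + 22)/25) = 2.
  m_3 = 25*2 - 22 = 28, d_3 = (1184 - 28^2)/25 = 400/25 = 16, a_3 = floor((34 + 28)/16) = 3.
  m_4 = 16*3 - 28 = 20, d_4 = (1184 - 20^2)/16 = 784/16 = 49, a_4 = floor((34 + 20)/49) = 1.
  m_5 = 49*1 - 20 = 29, d_5 = (1184 - 29^2)/49 = 343/49 = 7, a_5 = floor((34 + 29)/7) = 9.
  m_6 = 7*9 - 29 = 34, d_6 = (1184 - 34^2)/7 = 28/7 = 4, a_6 = floor((34 + 34)/4) = 17.
  m_7 = 4*17 - 34 = 34, d_7 = (1184 - 34^2)/4 = 28/4 = 7, a_7 = floor((34 + 34)/7) = 9.
  m_8 = 7*9 - 34 = 29, d_8 = (1184 - 29^2)/7 = 343/7 = 49, a_8 = floor((34 + 29)/49) = 1.
  m_9 = 49*1 - 29 = 20, d_9 = (1184 - 20^2)/49 = 784/49 = 16, a_9 = floor((34 + 20)/16) = 3.
  m_10 = 16*3 - 20 = 28, d_10 = (1184 - 28^2)/16 = 400/16 = 25, a_10 = floor((34 + 28)/25) = 2.
  m_11 = 25*2 - 28 = 22, d_11 = (1184 - 22^2)/25 = 700/25 = 28, a_11 = floor((34 + 22)/28) = 2.
  m_12 = 28*2 - 22 = 34, d_12 = (1184 - 34^2)/28 = 28/28 = 1, a_12 = floor((34 + 34)/1) = 68.
  m_13 = 1*68 - 34 = 34, d_13 = (1184 - 34^2)/1 = 28/1 = 28: (m_13, d_13) = (m_1, d_1) = (34, 28), so from here the quotients repeat a_1, ..., a_12; the period length is 12.
Hence the expansion of sqrt(1184) is a_0 = 34 followed by the repeating block 2, 2, 3, 1, 9, 17, 9, 1, 3, 2, 2, 68 (period 12).

[34; (2, 2, 3, 1, 9, 17, 9, 1, 3, 2, 2, 68)]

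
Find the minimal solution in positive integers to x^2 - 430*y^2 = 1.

First expand sqrt(430) as a continued fraction. With x_i = (sqrt(430) + m_i)/d_i and (m_0, d_0) = (0, 1): a_0 = floor(sqrt(430)) = 20, since 20^2 = 400 <= 430 < 441 = 21^2.
Iterate m_{i+1} = d_i*a_i - m_i, d_{i+1} = (430 - m_{i+1}^2)/d_i, a_{i+1} = floor((a_0 + m_{i+1})/d_{i+1}):
  m_1 = 1*20 - 0 = 20, d_1 = (430 - 20^2)/1 = 30/1 = 30, a_1 = floor((20 + 20)/30) = 1.
  m_2 = 30*1 - 20 = 10, d_2 = (430 - 10^2)/30 = 330/30 = 11, a_2 = floor((20 + 10)/11) = 2.
  m_3 = 11*2 - 10 = 12, d_3 = (430 - 12^2)/11 = 286/11 = 26, a_3 = floor((20 + 12)/26) = 1.
  m_4 = 26*1 - 12 = 14, d_4 = (430 - 14^2)/26 = 234/26 = 9, a_4 = floor((20 + 14)/9) = 3.
  m_5 = 9*3 - 14 = 13, d_5 = (430 - 13^2)/9 = 261/9 = 29, a_5 = floor((20 + 13)/29) = 1.
  m_6 = 29*1 - 13 = 16, d_6 = (430 - 16^2)/29 = 174/29 = 6, a_6 = floor((20 + 16)/6) = 6.
  m_7 = 6*6 - 16 = 20, d_7 = (430 - 20^2)/6 = 30/6 = 5, a_7 = floor((20 + 20)/5) = 8.
  m_8 = 5*8 - 20 = 20, d_8 = (430 - 20^2)/5 = 30/5 = 6, a_8 = floor((20 + 20)/6) = 6.
  m_9 = 6*6 - 20 = 16, d_9 = (430 - 16^2)/6 = 174/6 = 29, a_9 = floor((20 + 16)/29) = 1.
  m_10 = 29*1 - 16 = 13, d_10 = (430 - 13^2)/29 = 261/29 = 9, a_10 = floor((20 + 13)/9) = 3.
  m_11 = 9*3 - 13 = 14, d_11 = (430 - 14^2)/9 = 234/9 = 26, a_11 = floor((20 + 14)/26) = 1.
  m_12 = 26*1 - 14 = 12, d_12 = (430 - 12^2)/26 = 286/26 = 11, a_12 = floor((20 + 12)/11) = 2.
  m_13 = 11*2 - 12 = 10, d_13 = (430 - 10^2)/11 = 330/11 = 30, a_13 = floor((20 + 10)/30) = 1.
  m_14 = 30*1 - 10 = 20, d_14 = (430 - 20^2)/30 = 30/30 = 1, a_14 = floor((20 + 20)/1) = 40.
  m_15 = 1*40 - 20 = 20, d_15 = (430 - 20^2)/1 = 30/1 = 30: (m_15, d_15) = (m_1, d_1) = (20, 30), so from here the quotients repeat a_1, ..., a_14; the period length is 14.
So sqrt(430) = [20; (1, 2, 1, 3, 1, 6, 8, 6, 1, 3, 1, 2, 1, 40)] with period length k = 14.
k is even, so the fundamental solution of x^2 - 430y^2 = 1 is (p_{k-1}, q_{k-1}) = (p_13, q_13); compute convergents through index 13.
Convergents (p_i = a_i*p_{i-1} + p_{i-2}, q_i = a_i*q_{i-1} + q_{i-2} with p_{-2}=0, p_{-1}=1, q_{-2}=1, q_{-1}=0):
  i=0: a_0=20, p_0 = 20*1 + 0 = 20, q_0 = 20*0 + 1 = 1.
  i=1: a_1=1, p_1 = 1*20 + 1 = 21, q_1 = 1*1 + 0 = 1.
  i=2: a_2=2, p_2 = 2*21 + 20 = 62, q_2 = 2*1 + 1 = 3.
  i=3: a_3=1, p_3 = 1*62 + 21 = 83, q_3 = 1*3 + 1 = 4.
  i=4: a_4=3, p_4 = 3*83 + 62 = 311, q_4 = 3*4 + 3 = 15.
  i=5: a_5=1, p_5 = 1*311 + 83 = 394, q_5 = 1*15 + 4 = 19.
  i=6: a_6=6, p_6 = 6*394 + 311 = 2675, q_6 = 6*19 + 15 = 129.
  i=7: a_7=8, p_7 = 8*2675 + 394 = 21794, q_7 = 8*129 + 19 = 1051.
  i=8: a_8=6, p_8 = 6*21794 + 2675 = 133439, q_8 = 6*1051 + 129 = 6435.
  i=9: a_9=1, p_9 = 1*133439 + 21794 = 155233, q_9 = 1*6435 + 1051 = 7486.
  i=10: a_10=3, p_10 = 3*155233 + 133439 = 599138, q_10 = 3*7486 + 6435 = 28893.
  i=11: a_11=1, p_11 = 1*599138 + 155233 = 754371, q_11 = 1*28893 + 7486 = 36379.
  i=12: a_12=2, p_12 = 2*754371 + 599138 = 2107880, q_12 = 2*36379 + 28893 = 101651.
  i=13: a_13=1, p_13 = 1*2107880 + 754371 = 2862251, q_13 = 1*101651 + 36379 = 138030.
Check: 2862251^2 - 430*138030^2 = 8192480787001 - 8192480787000 = 1, so (x, y) = (2862251, 138030) solves the equation, and by the theorem it is the least positive solution.

(x, y) = (2862251, 138030)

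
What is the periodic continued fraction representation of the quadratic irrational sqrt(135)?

[11; (1, 1, 1, 1, 1, 1, 1, 22)]

Write x_i = (sqrt(135) + m_i)/d_i with (m_0, d_0) = (0, 1). a_0 = floor(sqrt(135)) = 11, since 11^2 = 121 <= 135 < 144 = 12^2.
Iterate m_{i+1} = d_i*a_i - m_i, d_{i+1} = (135 - m_{i+1}^2)/d_i, a_{i+1} = floor((a_0 + m_{i+1})/d_{i+1}):
  m_1 = 1*11 - 0 = 11, d_1 = (135 - 11^2)/1 = 14/1 = 14, a_1 = floor((11 + 11)/14) = 1.
  m_2 = 14*1 - 11 = 3, d_2 = (135 - 3^2)/14 = 126/14 = 9, a_2 = floor((11 + 3)/9) = 1.
  m_3 = 9*1 - 3 = 6, d_3 = (135 - 6^2)/9 = 99/9 = 11, a_3 = floor((11 + 6)/11) = 1.
  m_4 = 11*1 - 6 = 5, d_4 = (135 - 5^2)/11 = 110/11 = 10, a_4 = floor((11 + 5)/10) = 1.
  m_5 = 10*1 - 5 = 5, d_5 = (135 - 5^2)/10 = 110/10 = 11, a_5 = floor((11 + 5)/11) = 1.
  m_6 = 11*1 - 5 = 6, d_6 = (135 - 6^2)/11 = 99/11 = 9, a_6 = floor((11 + 6)/9) = 1.
  m_7 = 9*1 - 6 = 3, d_7 = (135 - 3^2)/9 = 126/9 = 14, a_7 = floor((11 + 3)/14) = 1.
  m_8 = 14*1 - 3 = 11, d_8 = (135 - 11^2)/14 = 14/14 = 1, a_8 = floor((11 + 11)/1) = 22.
  m_9 = 1*22 - 11 = 11, d_9 = (135 - 11^2)/1 = 14/1 = 14: (m_9, d_9) = (m_1, d_1) = (11, 14), so from here the quotients repeat a_1, ..., a_8; the period length is 8.
Hence the expansion of sqrt(135) is a_0 = 11 followed by the repeating block 1, 1, 1, 1, 1, 1, 1, 22 (period 8).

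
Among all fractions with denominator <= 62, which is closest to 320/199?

82/51

Expand x = 320/199 as a continued fraction with the Euclidean algorithm:
  320 = 1*199 + 121, so a_0 = 1.
  199 = 1*121 + 78, so a_1 = 1.
  121 = 1*78 + 43, so a_2 = 1.
  78 = 1*43 + 35, so a_3 = 1.
  43 = 1*35 + 8, so a_4 = 1.
  35 = 4*8 + 3, so a_5 = 4.
  8 = 2*3 + 2, so a_6 = 2.
  3 = 1*2 + 1, so a_7 = 1.
  2 = 2*1 + 0, so a_8 = 2.
so x = [1; 1, 1, 1, 1, 4, 2, 1, 2].
Convergents (p_i = a_i*p_{i-1} + p_{i-2}, q_i = a_i*q_{i-1} + q_{i-2} with p_{-2}=0, p_{-1}=1, q_{-2}=1, q_{-1}=0), until the denominator exceeds 62:
  i=0: a_0=1, p_0 = 1*1 + 0 = 1, q_0 = 1*0 + 1 = 1.
  i=1: a_1=1, p_1 = 1*1 + 1 = 2, q_1 = 1*1 + 0 = 1.
  i=2: a_2=1, p_2 = 1*2 + 1 = 3, q_2 = 1*1 + 1 = 2.
  i=3: a_3=1, p_3 = 1*3 + 2 = 5, q_3 = 1*2 + 1 = 3.
  i=4: a_4=1, p_4 = 1*5 + 3 = 8, q_4 = 1*3 + 2 = 5.
  i=5: a_5=4, p_5 = 4*8 + 5 = 37, q_5 = 4*5 + 3 = 23.
  i=6: a_6=2, p_6 = 2*37 + 8 = 82, q_6 = 2*23 + 5 = 51.
  i=7: a_7=1, p_7 = 1*82 + 37 = 119, q_7 = 1*51 + 23 = 74.
q_7 = 74 > 62, so the last convergent with denominator <= 62 is p_6/q_6 = 82/51.
The closest fraction with denominator <= 62 is either p_6/q_6 or the intermediate fraction (k*p_6 + p_5)/(k*q_6 + q_5) with the largest k >= 1 whose denominator stays <= 62; these approach x as k grows, and every other convergent or intermediate fraction in range is farther away.
Largest k: floor((62 - q_5)/q_6) = floor((62 - 23)/51) = 0.
Since k = 0, no intermediate fraction beyond p_6/q_6 has denominator <= 62, so the convergent 82/51 is the closest (its error is |320*51 - 82*199|/(199*51) = 2/10149).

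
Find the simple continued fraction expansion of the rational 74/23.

[3; 4, 1, 1, 2]

Run the Euclidean algorithm on 74 and 23; the successive quotients are the partial quotients a_0, a_1, ... (each step inverts the fractional part left over by the previous one):
  74 = 3*23 + 5, so a_0 = 3.
  23 = 4*5 + 3, so a_1 = 4.
  5 = 1*3 + 2, so a_2 = 1.
  3 = 1*2 + 1, so a_3 = 1.
  2 = 2*1 + 0, so a_4 = 2.
The remainder reaches 0 after 5 divisions, so the expansion has 5 partial quotients, read off in order.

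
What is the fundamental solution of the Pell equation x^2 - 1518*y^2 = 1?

First expand sqrt(1518) as a continued fraction. With x_i = (sqrt(1518) + m_i)/d_i and (m_0, d_0) = (0, 1): a_0 = floor(sqrt(1518)) = 38, since 38^2 = 1444 <= 1518 < 1521 = 39^2.
Iterate m_{i+1} = d_i*a_i - m_i, d_{i+1} = (1518 - m_{i+1}^2)/d_i, a_{i+1} = floor((a_0 + m_{i+1})/d_{i+1}):
  m_1 = 1*38 - 0 = 38, d_1 = (1518 - 38^2)/1 = 74/1 = 74, a_1 = floor((38 + 38)/74) = 1.
  m_2 = 74*1 - 38 = 36, d_2 = (1518 - 36^2)/74 = 222/74 = 3, a_2 = floor((38 + 36)/3) = 24.
  m_3 = 3*24 - 36 = 36, d_3 = (1518 - 36^2)/3 = 222/3 = 74, a_3 = floor((38 + 36)/74) = 1.
  m_4 = 74*1 - 36 = 38, d_4 = (1518 - 38^2)/74 = 74/74 = 1, a_4 = floor((38 + 38)/1) = 76.
  m_5 = 1*76 - 38 = 38, d_5 = (1518 - 38^2)/1 = 74/1 = 74: (m_5, d_5) = (m_1, d_1) = (38, 74), so from here the quotients repeat a_1, ..., a_4; the period length is 4.
So sqrt(1518) = [38; (1, 24, 1, 76)] with period length k = 4.
k is even, so the fundamental solution of x^2 - 1518y^2 = 1 is (p_{k-1}, q_{k-1}) = (p_3, q_3); compute convergents through index 3.
Convergents (p_i = a_i*p_{i-1} + p_{i-2}, q_i = a_i*q_{i-1} + q_{i-2} with p_{-2}=0, p_{-1}=1, q_{-2}=1, q_{-1}=0):
  i=0: a_0=38, p_0 = 38*1 + 0 = 38, q_0 = 38*0 + 1 = 1.
  i=1: a_1=1, p_1 = 1*38 + 1 = 39, q_1 = 1*1 + 0 = 1.
  i=2: a_2=24, p_2 = 24*39 + 38 = 974, q_2 = 24*1 + 1 = 25.
  i=3: a_3=1, p_3 = 1*974 + 39 = 1013, q_3 = 1*25 + 1 = 26.
Check: 1013^2 - 1518*26^2 = 1026169 - 1026168 = 1, so (x, y) = (1013, 26) solves the equation, and by the theorem it is the least positive solution.

(x, y) = (1013, 26)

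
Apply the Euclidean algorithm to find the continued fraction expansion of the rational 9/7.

[1; 3, 2]

Run the Euclidean algorithm on 9 and 7; the successive quotients are the partial quotients a_0, a_1, ... (each step inverts the fractional part left over by the previous one):
  9 = 1*7 + 2, so a_0 = 1.
  7 = 3*2 + 1, so a_1 = 3.
  2 = 2*1 + 0, so a_2 = 2.
The remainder reaches 0 after 3 divisions, so the expansion has 3 partial quotients, read off in order.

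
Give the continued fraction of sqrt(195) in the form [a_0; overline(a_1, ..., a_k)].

[13; overline(1, 26)]

Write x_i = (sqrt(195) + m_i)/d_i with (m_0, d_0) = (0, 1). a_0 = floor(sqrt(195)) = 13, since 13^2 = 169 <= 195 < 196 = 14^2.
Iterate m_{i+1} = d_i*a_i - m_i, d_{i+1} = (195 - m_{i+1}^2)/d_i, a_{i+1} = floor((a_0 + m_{i+1})/d_{i+1}):
  m_1 = 1*13 - 0 = 13, d_1 = (195 - 13^2)/1 = 26/1 = 26, a_1 = floor((13 + 13)/26) = 1.
  m_2 = 26*1 - 13 = 13, d_2 = (195 - 13^2)/26 = 26/26 = 1, a_2 = floor((13 + 13)/1) = 26.
  m_3 = 1*26 - 13 = 13, d_3 = (195 - 13^2)/1 = 26/1 = 26: (m_3, d_3) = (m_1, d_1) = (13, 26), so from here the quotients repeat a_1, a_2; the period length is 2.
Hence the expansion of sqrt(195) is a_0 = 13 followed by the repeating block 1, 26 (period 2).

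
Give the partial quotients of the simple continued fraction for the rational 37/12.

Run the Euclidean algorithm on 37 and 12; the successive quotients are the partial quotients a_0, a_1, ... (each step inverts the fractional part left over by the previous one):
  37 = 3*12 + 1, so a_0 = 3.
  12 = 12*1 + 0, so a_1 = 12.
The remainder reaches 0 after 2 divisions, so the expansion has 2 partial quotients, read off in order.

[3; 12]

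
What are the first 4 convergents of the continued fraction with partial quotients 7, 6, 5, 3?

7/1, 43/6, 222/31, 709/99

Using the convergent recurrence p_i = a_i*p_{i-1} + p_{i-2}, q_i = a_i*q_{i-1} + q_{i-2} with p_{-2}=0, p_{-1}=1, q_{-2}=1, q_{-1}=0:
  i=0: a_0=7, p_0 = 7*1 + 0 = 7, q_0 = 7*0 + 1 = 1.
  i=1: a_1=6, p_1 = 6*7 + 1 = 43, q_1 = 6*1 + 0 = 6.
  i=2: a_2=5, p_2 = 5*43 + 7 = 222, q_2 = 5*6 + 1 = 31.
  i=3: a_3=3, p_3 = 3*222 + 43 = 709, q_3 = 3*31 + 6 = 99.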